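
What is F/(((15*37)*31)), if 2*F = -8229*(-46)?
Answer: 63089/5735 ≈ 11.001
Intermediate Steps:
F = 189267 (F = (-8229*(-46))/2 = (½)*378534 = 189267)
F/(((15*37)*31)) = 189267/(((15*37)*31)) = 189267/((555*31)) = 189267/17205 = 189267*(1/17205) = 63089/5735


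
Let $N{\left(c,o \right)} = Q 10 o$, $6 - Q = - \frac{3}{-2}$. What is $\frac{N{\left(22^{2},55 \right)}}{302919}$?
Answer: $\frac{825}{100973} \approx 0.0081705$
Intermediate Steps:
$Q = \frac{9}{2}$ ($Q = 6 - - \frac{3}{-2} = 6 - \left(-3\right) \left(- \frac{1}{2}\right) = 6 - \frac{3}{2} = \frac{9}{2} \approx 4.5$)
$N{\left(c,o \right)} = 45 o$ ($N{\left(c,o \right)} = \frac{9}{2} \cdot 10 o = 45 o$)
$\frac{N{\left(22^{2},55 \right)}}{302919} = \frac{45 \cdot 55}{302919} = 2475 \cdot \frac{1}{302919} = \frac{825}{100973}$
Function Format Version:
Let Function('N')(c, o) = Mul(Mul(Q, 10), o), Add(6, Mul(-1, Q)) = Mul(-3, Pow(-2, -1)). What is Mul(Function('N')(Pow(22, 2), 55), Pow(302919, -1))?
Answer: Rational(825, 100973) ≈ 0.0081705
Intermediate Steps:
Q = Rational(9, 2) (Q = Add(6, Mul(-1, Mul(-3, Pow(-2, -1)))) = Add(6, Mul(-1, Mul(-3, Rational(-1, 2)))) = Add(6, Mul(-1, Rational(3, 2))) = Add(6, Rational(-3, 2)) = Rational(9, 2) ≈ 4.5000)
Function('N')(c, o) = Mul(45, o) (Function('N')(c, o) = Mul(Mul(Rational(9, 2), 10), o) = Mul(45, o))
Mul(Function('N')(Pow(22, 2), 55), Pow(302919, -1)) = Mul(Mul(45, 55), Pow(302919, -1)) = Mul(2475, Rational(1, 302919)) = Rational(825, 100973)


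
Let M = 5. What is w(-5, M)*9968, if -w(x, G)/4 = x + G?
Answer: 0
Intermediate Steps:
w(x, G) = -4*G - 4*x (w(x, G) = -4*(x + G) = -4*(G + x) = -4*G - 4*x)
w(-5, M)*9968 = (-4*5 - 4*(-5))*9968 = (-20 + 20)*9968 = 0*9968 = 0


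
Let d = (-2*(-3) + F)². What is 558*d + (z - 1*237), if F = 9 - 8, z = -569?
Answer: 26536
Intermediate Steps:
F = 1
d = 49 (d = (-2*(-3) + 1)² = (6 + 1)² = 7² = 49)
558*d + (z - 1*237) = 558*49 + (-569 - 1*237) = 27342 + (-569 - 237) = 27342 - 806 = 26536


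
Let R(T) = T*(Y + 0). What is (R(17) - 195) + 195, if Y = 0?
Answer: 0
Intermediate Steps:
R(T) = 0 (R(T) = T*(0 + 0) = T*0 = 0)
(R(17) - 195) + 195 = (0 - 195) + 195 = -195 + 195 = 0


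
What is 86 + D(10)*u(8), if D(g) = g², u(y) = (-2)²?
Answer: 486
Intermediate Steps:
u(y) = 4
86 + D(10)*u(8) = 86 + 10²*4 = 86 + 100*4 = 86 + 400 = 486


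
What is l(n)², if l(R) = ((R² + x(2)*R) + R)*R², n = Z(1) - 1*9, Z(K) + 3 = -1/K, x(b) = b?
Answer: 482680900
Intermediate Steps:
Z(K) = -3 - 1/K
n = -13 (n = (-3 - 1/1) - 1*9 = (-3 - 1*1) - 9 = (-3 - 1) - 9 = -4 - 9 = -13)
l(R) = R²*(R² + 3*R) (l(R) = ((R² + 2*R) + R)*R² = (R² + 3*R)*R² = R²*(R² + 3*R))
l(n)² = ((-13)³*(3 - 13))² = (-2197*(-10))² = 21970² = 482680900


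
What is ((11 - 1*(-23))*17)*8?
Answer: 4624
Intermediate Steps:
((11 - 1*(-23))*17)*8 = ((11 + 23)*17)*8 = (34*17)*8 = 578*8 = 4624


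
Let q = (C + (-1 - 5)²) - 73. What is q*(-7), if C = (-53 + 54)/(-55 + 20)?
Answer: 1296/5 ≈ 259.20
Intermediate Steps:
C = -1/35 (C = 1/(-35) = 1*(-1/35) = -1/35 ≈ -0.028571)
q = -1296/35 (q = (-1/35 + (-1 - 5)²) - 73 = (-1/35 + (-6)²) - 73 = (-1/35 + 36) - 73 = 1259/35 - 73 = -1296/35 ≈ -37.029)
q*(-7) = -1296/35*(-7) = 1296/5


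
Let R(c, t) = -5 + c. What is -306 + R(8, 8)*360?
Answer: 774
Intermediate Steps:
-306 + R(8, 8)*360 = -306 + (-5 + 8)*360 = -306 + 3*360 = -306 + 1080 = 774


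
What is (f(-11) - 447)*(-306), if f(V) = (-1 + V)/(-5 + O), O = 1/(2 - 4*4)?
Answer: 9660114/71 ≈ 1.3606e+5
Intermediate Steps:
O = -1/14 (O = 1/(2 - 16) = 1/(-14) = -1/14 ≈ -0.071429)
f(V) = 14/71 - 14*V/71 (f(V) = (-1 + V)/(-5 - 1/14) = (-1 + V)/(-71/14) = (-1 + V)*(-14/71) = 14/71 - 14*V/71)
(f(-11) - 447)*(-306) = ((14/71 - 14/71*(-11)) - 447)*(-306) = ((14/71 + 154/71) - 447)*(-306) = (168/71 - 447)*(-306) = -31569/71*(-306) = 9660114/71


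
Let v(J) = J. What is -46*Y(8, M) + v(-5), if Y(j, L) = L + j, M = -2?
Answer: -281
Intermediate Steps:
-46*Y(8, M) + v(-5) = -46*(-2 + 8) - 5 = -46*6 - 5 = -276 - 5 = -281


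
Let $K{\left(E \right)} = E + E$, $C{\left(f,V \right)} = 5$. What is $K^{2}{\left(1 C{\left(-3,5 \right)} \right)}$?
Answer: $100$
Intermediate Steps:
$K{\left(E \right)} = 2 E$
$K^{2}{\left(1 C{\left(-3,5 \right)} \right)} = \left(2 \cdot 1 \cdot 5\right)^{2} = \left(2 \cdot 5\right)^{2} = 10^{2} = 100$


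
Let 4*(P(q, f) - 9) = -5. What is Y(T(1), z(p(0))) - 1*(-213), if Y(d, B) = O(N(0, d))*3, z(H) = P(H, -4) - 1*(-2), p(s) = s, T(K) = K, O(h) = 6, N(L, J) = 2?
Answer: 231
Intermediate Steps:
P(q, f) = 31/4 (P(q, f) = 9 + (¼)*(-5) = 9 - 5/4 = 31/4)
z(H) = 39/4 (z(H) = 31/4 - 1*(-2) = 31/4 + 2 = 39/4)
Y(d, B) = 18 (Y(d, B) = 6*3 = 18)
Y(T(1), z(p(0))) - 1*(-213) = 18 - 1*(-213) = 18 + 213 = 231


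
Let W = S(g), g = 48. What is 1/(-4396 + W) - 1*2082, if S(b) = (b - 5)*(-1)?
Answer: -9241999/4439 ≈ -2082.0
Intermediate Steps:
S(b) = 5 - b (S(b) = (-5 + b)*(-1) = 5 - b)
W = -43 (W = 5 - 1*48 = 5 - 48 = -43)
1/(-4396 + W) - 1*2082 = 1/(-4396 - 43) - 1*2082 = 1/(-4439) - 2082 = -1/4439 - 2082 = -9241999/4439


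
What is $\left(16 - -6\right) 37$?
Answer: $814$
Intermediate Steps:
$\left(16 - -6\right) 37 = \left(16 + \left(-4 + 10\right)\right) 37 = \left(16 + 6\right) 37 = 22 \cdot 37 = 814$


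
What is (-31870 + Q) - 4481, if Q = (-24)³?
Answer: -50175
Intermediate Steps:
Q = -13824
(-31870 + Q) - 4481 = (-31870 - 13824) - 4481 = -45694 - 4481 = -50175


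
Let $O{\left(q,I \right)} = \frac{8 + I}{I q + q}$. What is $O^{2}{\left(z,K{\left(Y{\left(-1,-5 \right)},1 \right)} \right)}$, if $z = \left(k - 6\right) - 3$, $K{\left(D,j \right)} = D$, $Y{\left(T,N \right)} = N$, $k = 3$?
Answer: $\frac{1}{64} \approx 0.015625$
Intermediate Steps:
$z = -6$ ($z = \left(3 - 6\right) - 3 = -3 - 3 = -6$)
$O{\left(q,I \right)} = \frac{8 + I}{q + I q}$
$O^{2}{\left(z,K{\left(Y{\left(-1,-5 \right)},1 \right)} \right)} = \left(\frac{8 - 5}{\left(-6\right) \left(1 - 5\right)}\right)^{2} = \left(\left(- \frac{1}{6}\right) \frac{1}{-4} \cdot 3\right)^{2} = \left(\left(- \frac{1}{6}\right) \left(- \frac{1}{4}\right) 3\right)^{2} = \left(\frac{1}{8}\right)^{2} = \frac{1}{64}$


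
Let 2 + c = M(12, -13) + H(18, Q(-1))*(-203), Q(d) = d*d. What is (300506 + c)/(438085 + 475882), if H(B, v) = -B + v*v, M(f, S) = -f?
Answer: 303943/913967 ≈ 0.33255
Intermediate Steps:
Q(d) = d²
H(B, v) = v² - B (H(B, v) = -B + v² = v² - B)
c = 3437 (c = -2 + (-1*12 + (((-1)²)² - 1*18)*(-203)) = -2 + (-12 + (1² - 18)*(-203)) = -2 + (-12 + (1 - 18)*(-203)) = -2 + (-12 - 17*(-203)) = -2 + (-12 + 3451) = -2 + 3439 = 3437)
(300506 + c)/(438085 + 475882) = (300506 + 3437)/(438085 + 475882) = 303943/913967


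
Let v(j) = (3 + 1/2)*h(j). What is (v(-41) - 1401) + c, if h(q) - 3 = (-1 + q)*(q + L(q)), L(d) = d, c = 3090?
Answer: 27507/2 ≈ 13754.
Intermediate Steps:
h(q) = 3 + 2*q*(-1 + q) (h(q) = 3 + (-1 + q)*(q + q) = 3 + (-1 + q)*(2*q) = 3 + 2*q*(-1 + q))
v(j) = 21/2 - 7*j + 7*j² (v(j) = (3 + 1/2)*(3 - 2*j + 2*j²) = (3 + 1*(½))*(3 - 2*j + 2*j²) = (3 + ½)*(3 - 2*j + 2*j²) = 7*(3 - 2*j + 2*j²)/2 = 21/2 - 7*j + 7*j²)
(v(-41) - 1401) + c = ((21/2 - 7*(-41) + 7*(-41)²) - 1401) + 3090 = ((21/2 + 287 + 7*1681) - 1401) + 3090 = ((21/2 + 287 + 11767) - 1401) + 3090 = (24129/2 - 1401) + 3090 = 21327/2 + 3090 = 27507/2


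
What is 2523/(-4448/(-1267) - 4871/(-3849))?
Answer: 12303871209/23291909 ≈ 528.25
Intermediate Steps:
2523/(-4448/(-1267) - 4871/(-3849)) = 2523/(-4448*(-1/1267) - 4871*(-1/3849)) = 2523/(4448/1267 + 4871/3849) = 2523/(23291909/4876683) = 2523*(4876683/23291909) = 12303871209/23291909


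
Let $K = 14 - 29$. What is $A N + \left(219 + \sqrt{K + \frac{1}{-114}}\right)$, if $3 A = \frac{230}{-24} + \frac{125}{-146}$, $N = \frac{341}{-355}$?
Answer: $\frac{41486461}{186588} + \frac{i \sqrt{195054}}{114} \approx 222.34 + 3.8741 i$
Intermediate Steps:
$K = -15$
$N = - \frac{341}{355}$ ($N = 341 \left(- \frac{1}{355}\right) = - \frac{341}{355} \approx -0.96056$)
$A = - \frac{9145}{2628}$ ($A = \frac{\frac{230}{-24} + \frac{125}{-146}}{3} = \frac{230 \left(- \frac{1}{24}\right) + 125 \left(- \frac{1}{146}\right)}{3} = \frac{- \frac{115}{12} - \frac{125}{146}}{3} = \frac{1}{3} \left(- \frac{9145}{876}\right) = - \frac{9145}{2628} \approx -3.4798$)
$A N + \left(219 + \sqrt{K + \frac{1}{-114}}\right) = \left(- \frac{9145}{2628}\right) \left(- \frac{341}{355}\right) + \left(219 + \sqrt{-15 + \frac{1}{-114}}\right) = \frac{623689}{186588} + \left(219 + \sqrt{-15 - \frac{1}{114}}\right) = \frac{623689}{186588} + \left(219 + \sqrt{- \frac{1711}{114}}\right) = \frac{623689}{186588} + \left(219 + \frac{i \sqrt{195054}}{114}\right) = \frac{41486461}{186588} + \frac{i \sqrt{195054}}{114}$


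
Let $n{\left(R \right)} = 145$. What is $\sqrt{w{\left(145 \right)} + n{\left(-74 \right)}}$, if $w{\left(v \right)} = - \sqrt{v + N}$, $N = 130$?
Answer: $\sqrt{145 - 5 \sqrt{11}} \approx 11.332$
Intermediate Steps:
$w{\left(v \right)} = - \sqrt{130 + v}$ ($w{\left(v \right)} = - \sqrt{v + 130} = - \sqrt{130 + v}$)
$\sqrt{w{\left(145 \right)} + n{\left(-74 \right)}} = \sqrt{- \sqrt{130 + 145} + 145} = \sqrt{- \sqrt{275} + 145} = \sqrt{- 5 \sqrt{11} + 145} = \sqrt{145 - 5 \sqrt{11}}$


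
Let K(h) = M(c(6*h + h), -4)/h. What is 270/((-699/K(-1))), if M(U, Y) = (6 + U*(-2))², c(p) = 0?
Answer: 3240/233 ≈ 13.906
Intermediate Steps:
M(U, Y) = (6 - 2*U)²
K(h) = 36/h (K(h) = (4*(-3 + 0)²)/h = (4*(-3)²)/h = (4*9)/h = 36/h)
270/((-699/K(-1))) = 270/((-699/(36/(-1)))) = 270/((-699/(36*(-1)))) = 270/((-699/(-36))) = 270/((-699*(-1/36))) = 270/(233/12) = 270*(12/233) = 3240/233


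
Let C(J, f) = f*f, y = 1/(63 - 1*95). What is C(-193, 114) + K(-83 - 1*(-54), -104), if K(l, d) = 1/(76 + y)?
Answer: 31593308/2431 ≈ 12996.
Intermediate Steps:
y = -1/32 (y = 1/(63 - 95) = 1/(-32) = -1/32 ≈ -0.031250)
K(l, d) = 32/2431 (K(l, d) = 1/(76 - 1/32) = 1/(2431/32) = 32/2431)
C(J, f) = f²
C(-193, 114) + K(-83 - 1*(-54), -104) = 114² + 32/2431 = 12996 + 32/2431 = 31593308/2431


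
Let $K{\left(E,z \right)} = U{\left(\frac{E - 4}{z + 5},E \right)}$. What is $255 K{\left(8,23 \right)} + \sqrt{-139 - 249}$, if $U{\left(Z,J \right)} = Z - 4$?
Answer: $- \frac{6885}{7} + 2 i \sqrt{97} \approx -983.57 + 19.698 i$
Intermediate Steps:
$U{\left(Z,J \right)} = -4 + Z$
$K{\left(E,z \right)} = -4 + \frac{-4 + E}{5 + z}$ ($K{\left(E,z \right)} = -4 + \frac{E - 4}{z + 5} = -4 + \frac{-4 + E}{5 + z}$)
$255 K{\left(8,23 \right)} + \sqrt{-139 - 249} = 255 \frac{-24 + 8 - 92}{5 + 23} + \sqrt{-139 - 249} = 255 \frac{-24 + 8 - 92}{28} + \sqrt{-388} = 255 \cdot \frac{1}{28} \left(-108\right) + 2 i \sqrt{97} = 255 \left(- \frac{27}{7}\right) + 2 i \sqrt{97} = - \frac{6885}{7} + 2 i \sqrt{97}$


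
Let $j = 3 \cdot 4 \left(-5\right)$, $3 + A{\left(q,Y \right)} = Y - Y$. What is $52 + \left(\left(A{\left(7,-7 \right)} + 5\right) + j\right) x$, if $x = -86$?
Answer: $5040$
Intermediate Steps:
$A{\left(q,Y \right)} = -3$ ($A{\left(q,Y \right)} = -3 + \left(Y - Y\right) = -3 + 0 = -3$)
$j = -60$ ($j = 12 \left(-5\right) = -60$)
$52 + \left(\left(A{\left(7,-7 \right)} + 5\right) + j\right) x = 52 + \left(\left(-3 + 5\right) - 60\right) \left(-86\right) = 52 + \left(2 - 60\right) \left(-86\right) = 52 - -4988 = 52 + 4988 = 5040$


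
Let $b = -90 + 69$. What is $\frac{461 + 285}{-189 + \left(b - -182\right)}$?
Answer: $- \frac{373}{14} \approx -26.643$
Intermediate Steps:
$b = -21$
$\frac{461 + 285}{-189 + \left(b - -182\right)} = \frac{461 + 285}{-189 - -161} = \frac{746}{-189 + \left(-21 + 182\right)} = \frac{746}{-189 + 161} = \frac{746}{-28} = 746 \left(- \frac{1}{28}\right) = - \frac{373}{14}$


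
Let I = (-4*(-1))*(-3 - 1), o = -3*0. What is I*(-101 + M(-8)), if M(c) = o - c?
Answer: 1488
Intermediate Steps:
o = 0
M(c) = -c (M(c) = 0 - c = -c)
I = -16 (I = 4*(-4) = -16)
I*(-101 + M(-8)) = -16*(-101 - 1*(-8)) = -16*(-101 + 8) = -16*(-93) = 1488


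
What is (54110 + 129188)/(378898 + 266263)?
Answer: 183298/645161 ≈ 0.28411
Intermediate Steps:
(54110 + 129188)/(378898 + 266263) = 183298/645161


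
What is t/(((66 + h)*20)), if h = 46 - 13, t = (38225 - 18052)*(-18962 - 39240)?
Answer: -587054473/990 ≈ -5.9298e+5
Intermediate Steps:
t = -1174108946 (t = 20173*(-58202) = -1174108946)
h = 33
t/(((66 + h)*20)) = -1174108946*1/(20*(66 + 33)) = -1174108946/(99*20) = -1174108946/1980 = -1174108946*1/1980 = -587054473/990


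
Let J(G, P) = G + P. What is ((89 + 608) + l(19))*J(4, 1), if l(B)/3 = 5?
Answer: 3560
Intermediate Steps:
l(B) = 15 (l(B) = 3*5 = 15)
((89 + 608) + l(19))*J(4, 1) = ((89 + 608) + 15)*(4 + 1) = (697 + 15)*5 = 712*5 = 3560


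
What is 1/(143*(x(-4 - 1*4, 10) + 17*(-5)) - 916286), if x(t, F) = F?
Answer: -1/927011 ≈ -1.0787e-6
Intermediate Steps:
1/(143*(x(-4 - 1*4, 10) + 17*(-5)) - 916286) = 1/(143*(10 + 17*(-5)) - 916286) = 1/(143*(10 - 85) - 916286) = 1/(143*(-75) - 916286) = 1/(-10725 - 916286) = 1/(-927011) = -1/927011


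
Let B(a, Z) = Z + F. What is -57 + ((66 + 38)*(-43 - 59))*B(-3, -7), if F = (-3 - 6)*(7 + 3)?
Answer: 1028919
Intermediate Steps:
F = -90 (F = -9*10 = -90)
B(a, Z) = -90 + Z (B(a, Z) = Z - 90 = -90 + Z)
-57 + ((66 + 38)*(-43 - 59))*B(-3, -7) = -57 + ((66 + 38)*(-43 - 59))*(-90 - 7) = -57 + (104*(-102))*(-97) = -57 - 10608*(-97) = -57 + 1028976 = 1028919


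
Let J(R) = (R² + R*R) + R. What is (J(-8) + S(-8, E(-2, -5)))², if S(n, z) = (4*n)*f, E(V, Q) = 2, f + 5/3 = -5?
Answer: 1000000/9 ≈ 1.1111e+5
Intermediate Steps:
f = -20/3 (f = -5/3 - 5 = -20/3 ≈ -6.6667)
S(n, z) = -80*n/3 (S(n, z) = (4*n)*(-20/3) = -80*n/3)
J(R) = R + 2*R² (J(R) = (R² + R²) + R = 2*R² + R = R + 2*R²)
(J(-8) + S(-8, E(-2, -5)))² = (-8*(1 + 2*(-8)) - 80/3*(-8))² = (-8*(1 - 16) + 640/3)² = (-8*(-15) + 640/3)² = (120 + 640/3)² = (1000/3)² = 1000000/9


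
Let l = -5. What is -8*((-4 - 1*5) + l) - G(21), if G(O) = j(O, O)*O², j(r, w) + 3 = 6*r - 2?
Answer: -53249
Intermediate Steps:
j(r, w) = -5 + 6*r (j(r, w) = -3 + (6*r - 2) = -3 + (-2 + 6*r) = -5 + 6*r)
G(O) = O²*(-5 + 6*O) (G(O) = (-5 + 6*O)*O² = O²*(-5 + 6*O))
-8*((-4 - 1*5) + l) - G(21) = -8*((-4 - 1*5) - 5) - 21²*(-5 + 6*21) = -8*((-4 - 5) - 5) - 441*(-5 + 126) = -8*(-9 - 5) - 441*121 = -8*(-14) - 1*53361 = 112 - 53361 = -53249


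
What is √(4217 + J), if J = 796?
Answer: 3*√557 ≈ 70.802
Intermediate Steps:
√(4217 + J) = √(4217 + 796) = √5013 = 3*√557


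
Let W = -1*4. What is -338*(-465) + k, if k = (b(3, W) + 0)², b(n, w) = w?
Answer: 157186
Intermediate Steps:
W = -4
k = 16 (k = (-4 + 0)² = (-4)² = 16)
-338*(-465) + k = -338*(-465) + 16 = 157170 + 16 = 157186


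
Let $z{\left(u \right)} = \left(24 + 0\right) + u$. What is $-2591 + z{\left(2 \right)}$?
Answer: $-2565$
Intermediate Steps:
$z{\left(u \right)} = 24 + u$
$-2591 + z{\left(2 \right)} = -2591 + \left(24 + 2\right) = -2591 + 26 = -2565$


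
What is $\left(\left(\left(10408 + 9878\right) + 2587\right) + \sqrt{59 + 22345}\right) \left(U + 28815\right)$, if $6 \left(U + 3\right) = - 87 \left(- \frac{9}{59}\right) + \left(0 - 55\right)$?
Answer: $\frac{116617830389}{177} + \frac{10196986 \sqrt{5601}}{177} \approx 6.6317 \cdot 10^{8}$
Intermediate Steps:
$U = - \frac{1762}{177}$ ($U = -3 + \frac{- 87 \left(- \frac{9}{59}\right) + \left(0 - 55\right)}{6} = -3 + \frac{- 87 \left(\left(-9\right) \frac{1}{59}\right) - 55}{6} = -3 + \frac{\left(-87\right) \left(- \frac{9}{59}\right) - 55}{6} = -3 + \frac{\frac{783}{59} - 55}{6} = -3 + \frac{1}{6} \left(- \frac{2462}{59}\right) = -3 - \frac{1231}{177} = - \frac{1762}{177} \approx -9.9548$)
$\left(\left(\left(10408 + 9878\right) + 2587\right) + \sqrt{59 + 22345}\right) \left(U + 28815\right) = \left(\left(\left(10408 + 9878\right) + 2587\right) + \sqrt{59 + 22345}\right) \left(- \frac{1762}{177} + 28815\right) = \left(\left(20286 + 2587\right) + \sqrt{22404}\right) \frac{5098493}{177} = \left(22873 + 2 \sqrt{5601}\right) \frac{5098493}{177} = \frac{116617830389}{177} + \frac{10196986 \sqrt{5601}}{177}$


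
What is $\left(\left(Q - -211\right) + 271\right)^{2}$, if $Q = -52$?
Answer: $184900$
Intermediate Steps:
$\left(\left(Q - -211\right) + 271\right)^{2} = \left(\left(-52 - -211\right) + 271\right)^{2} = \left(\left(-52 + 211\right) + 271\right)^{2} = \left(159 + 271\right)^{2} = 430^{2} = 184900$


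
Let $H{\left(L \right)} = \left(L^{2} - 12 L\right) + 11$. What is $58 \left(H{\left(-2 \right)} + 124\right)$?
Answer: $9454$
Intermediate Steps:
$H{\left(L \right)} = 11 + L^{2} - 12 L$
$58 \left(H{\left(-2 \right)} + 124\right) = 58 \left(\left(11 + \left(-2\right)^{2} - -24\right) + 124\right) = 58 \left(\left(11 + 4 + 24\right) + 124\right) = 58 \left(39 + 124\right) = 58 \cdot 163 = 9454$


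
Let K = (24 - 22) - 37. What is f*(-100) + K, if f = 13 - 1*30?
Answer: 1665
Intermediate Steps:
f = -17 (f = 13 - 30 = -17)
K = -35 (K = 2 - 37 = -35)
f*(-100) + K = -17*(-100) - 35 = 1700 - 35 = 1665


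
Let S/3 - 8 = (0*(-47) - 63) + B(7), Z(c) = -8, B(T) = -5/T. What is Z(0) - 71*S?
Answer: 83014/7 ≈ 11859.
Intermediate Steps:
S = -1170/7 (S = 24 + 3*((0*(-47) - 63) - 5/7) = 24 + 3*((0 - 63) - 5*⅐) = 24 + 3*(-63 - 5/7) = 24 + 3*(-446/7) = 24 - 1338/7 = -1170/7 ≈ -167.14)
Z(0) - 71*S = -8 - 71*(-1170/7) = -8 + 83070/7 = 83014/7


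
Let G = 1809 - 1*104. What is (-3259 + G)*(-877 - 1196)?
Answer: 3221442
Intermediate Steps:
G = 1705 (G = 1809 - 104 = 1705)
(-3259 + G)*(-877 - 1196) = (-3259 + 1705)*(-877 - 1196) = -1554*(-2073) = 3221442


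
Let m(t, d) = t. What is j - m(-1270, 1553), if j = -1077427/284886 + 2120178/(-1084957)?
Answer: 1209814659691/956932074 ≈ 1264.3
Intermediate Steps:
j = -5489074289/956932074 (j = -1077427*1/284886 + 2120178*(-1/1084957) = -1077427/284886 - 2120178/1084957 = -5489074289/956932074 ≈ -5.7361)
j - m(-1270, 1553) = -5489074289/956932074 - 1*(-1270) = -5489074289/956932074 + 1270 = 1209814659691/956932074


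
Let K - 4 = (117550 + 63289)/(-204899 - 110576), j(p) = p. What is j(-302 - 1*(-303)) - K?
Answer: -765586/315475 ≈ -2.4268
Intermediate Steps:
K = 1081061/315475 (K = 4 + (117550 + 63289)/(-204899 - 110576) = 4 + 180839/(-315475) = 4 + 180839*(-1/315475) = 4 - 180839/315475 = 1081061/315475 ≈ 3.4268)
j(-302 - 1*(-303)) - K = (-302 - 1*(-303)) - 1*1081061/315475 = (-302 + 303) - 1081061/315475 = 1 - 1081061/315475 = -765586/315475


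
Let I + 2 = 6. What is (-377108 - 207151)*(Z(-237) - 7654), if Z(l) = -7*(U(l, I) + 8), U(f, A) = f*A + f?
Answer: -341791515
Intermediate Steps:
I = 4 (I = -2 + 6 = 4)
U(f, A) = f + A*f (U(f, A) = A*f + f = f + A*f)
Z(l) = -56 - 35*l (Z(l) = -7*(l*(1 + 4) + 8) = -7*(l*5 + 8) = -7*(5*l + 8) = -7*(8 + 5*l) = -56 - 35*l)
(-377108 - 207151)*(Z(-237) - 7654) = (-377108 - 207151)*((-56 - 35*(-237)) - 7654) = -584259*((-56 + 8295) - 7654) = -584259*(8239 - 7654) = -584259*585 = -341791515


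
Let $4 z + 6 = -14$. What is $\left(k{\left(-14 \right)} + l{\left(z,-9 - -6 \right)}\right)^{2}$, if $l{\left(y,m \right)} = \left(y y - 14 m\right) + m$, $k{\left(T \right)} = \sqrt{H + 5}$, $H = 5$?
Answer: $\left(64 + \sqrt{10}\right)^{2} \approx 4510.8$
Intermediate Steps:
$k{\left(T \right)} = \sqrt{10}$ ($k{\left(T \right)} = \sqrt{5 + 5} = \sqrt{10}$)
$z = -5$ ($z = - \frac{3}{2} + \frac{1}{4} \left(-14\right) = - \frac{3}{2} - \frac{7}{2} = -5$)
$l{\left(y,m \right)} = y^{2} - 13 m$ ($l{\left(y,m \right)} = \left(y^{2} - 14 m\right) + m = y^{2} - 13 m$)
$\left(k{\left(-14 \right)} + l{\left(z,-9 - -6 \right)}\right)^{2} = \left(\sqrt{10} - \left(-25 + 13 \left(-9 - -6\right)\right)\right)^{2} = \left(\sqrt{10} - \left(-25 + 13 \left(-9 + 6\right)\right)\right)^{2} = \left(\sqrt{10} + \left(25 - -39\right)\right)^{2} = \left(\sqrt{10} + \left(25 + 39\right)\right)^{2} = \left(\sqrt{10} + 64\right)^{2} = \left(64 + \sqrt{10}\right)^{2}$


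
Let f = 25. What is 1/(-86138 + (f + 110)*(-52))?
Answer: -1/93158 ≈ -1.0734e-5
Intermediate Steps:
1/(-86138 + (f + 110)*(-52)) = 1/(-86138 + (25 + 110)*(-52)) = 1/(-86138 + 135*(-52)) = 1/(-86138 - 7020) = 1/(-93158) = -1/93158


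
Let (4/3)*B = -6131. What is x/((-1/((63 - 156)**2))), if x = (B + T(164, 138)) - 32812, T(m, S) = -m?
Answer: 1299918753/4 ≈ 3.2498e+8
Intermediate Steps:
B = -18393/4 (B = (3/4)*(-6131) = -18393/4 ≈ -4598.3)
x = -150297/4 (x = (-18393/4 - 1*164) - 32812 = (-18393/4 - 164) - 32812 = -19049/4 - 32812 = -150297/4 ≈ -37574.)
x/((-1/((63 - 156)**2))) = -150297*(-(63 - 156)**2)/4 = -150297*(-1*(-93)**2)/4 = -150297/(4*((-1/8649))) = -150297/(4*((-1*1/8649))) = -150297/(4*(-1/8649)) = -150297/4*(-8649) = 1299918753/4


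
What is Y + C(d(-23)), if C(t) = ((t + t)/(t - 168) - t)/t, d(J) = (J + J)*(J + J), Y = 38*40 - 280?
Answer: 1206787/974 ≈ 1239.0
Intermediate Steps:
Y = 1240 (Y = 1520 - 280 = 1240)
d(J) = 4*J² (d(J) = (2*J)*(2*J) = 4*J²)
C(t) = (-t + 2*t/(-168 + t))/t (C(t) = ((2*t)/(-168 + t) - t)/t = (2*t/(-168 + t) - t)/t = (-t + 2*t/(-168 + t))/t)
Y + C(d(-23)) = 1240 + (170 - 4*(-23)²)/(-168 + 4*(-23)²) = 1240 + (170 - 4*529)/(-168 + 4*529) = 1240 + (170 - 1*2116)/(-168 + 2116) = 1240 + (170 - 2116)/1948 = 1240 + (1/1948)*(-1946) = 1240 - 973/974 = 1206787/974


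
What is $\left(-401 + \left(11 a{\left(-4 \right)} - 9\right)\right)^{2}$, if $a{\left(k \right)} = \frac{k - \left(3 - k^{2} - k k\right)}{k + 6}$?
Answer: $\frac{297025}{4} \approx 74256.0$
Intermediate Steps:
$a{\left(k \right)} = \frac{-3 + k + 2 k^{2}}{6 + k}$ ($a{\left(k \right)} = \frac{k + \left(\left(k^{2} + k^{2}\right) - 3\right)}{6 + k} = \frac{k + \left(2 k^{2} - 3\right)}{6 + k} = \frac{k + \left(-3 + 2 k^{2}\right)}{6 + k} = \frac{-3 + k + 2 k^{2}}{6 + k}$)
$\left(-401 + \left(11 a{\left(-4 \right)} - 9\right)\right)^{2} = \left(-401 - \left(9 - 11 \frac{-3 - 4 + 2 \left(-4\right)^{2}}{6 - 4}\right)\right)^{2} = \left(-401 - \left(9 - 11 \frac{-3 - 4 + 2 \cdot 16}{2}\right)\right)^{2} = \left(-401 - \left(9 - 11 \frac{-3 - 4 + 32}{2}\right)\right)^{2} = \left(-401 - \left(9 - 11 \cdot \frac{1}{2} \cdot 25\right)\right)^{2} = \left(-401 + \left(11 \cdot \frac{25}{2} - 9\right)\right)^{2} = \left(-401 + \left(\frac{275}{2} - 9\right)\right)^{2} = \left(-401 + \frac{257}{2}\right)^{2} = \left(- \frac{545}{2}\right)^{2} = \frac{297025}{4}$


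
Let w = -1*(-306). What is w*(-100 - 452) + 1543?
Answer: -167369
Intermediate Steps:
w = 306
w*(-100 - 452) + 1543 = 306*(-100 - 452) + 1543 = 306*(-552) + 1543 = -168912 + 1543 = -167369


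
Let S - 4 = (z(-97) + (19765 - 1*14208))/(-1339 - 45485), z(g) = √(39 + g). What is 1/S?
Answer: 8509746936/33029064179 + 46824*I*√58/33029064179 ≈ 0.25764 + 1.0797e-5*I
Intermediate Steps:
S = 181739/46824 - I*√58/46824 (S = 4 + (√(39 - 97) + (19765 - 1*14208))/(-1339 - 45485) = 4 + (√(-58) + (19765 - 14208))/(-46824) = 4 + (I*√58 + 5557)*(-1/46824) = 4 + (5557 + I*√58)*(-1/46824) = 4 + (-5557/46824 - I*√58/46824) = 181739/46824 - I*√58/46824 ≈ 3.8813 - 0.00016265*I)
1/S = 1/(181739/46824 - I*√58/46824)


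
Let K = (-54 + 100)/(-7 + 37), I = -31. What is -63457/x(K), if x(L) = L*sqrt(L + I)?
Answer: 41385*I*sqrt(6630)/442 ≈ 7623.9*I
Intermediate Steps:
K = 23/15 (K = 46/30 = 46*(1/30) = 23/15 ≈ 1.5333)
x(L) = L*sqrt(-31 + L) (x(L) = L*sqrt(L - 31) = L*sqrt(-31 + L))
-63457/x(K) = -63457*15/(23*sqrt(-31 + 23/15)) = -63457*(-15*I*sqrt(6630)/10166) = -(-41385)*I*sqrt(6630)/442 = 41385*I*sqrt(6630)/442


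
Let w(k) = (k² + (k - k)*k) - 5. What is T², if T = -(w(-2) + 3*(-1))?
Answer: 16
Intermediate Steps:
w(k) = -5 + k² (w(k) = (k² + 0*k) - 5 = (k² + 0) - 5 = k² - 5 = -5 + k²)
T = 4 (T = -((-5 + (-2)²) + 3*(-1)) = -((-5 + 4) - 3) = -(-1 - 3) = -1*(-4) = 4)
T² = 4² = 16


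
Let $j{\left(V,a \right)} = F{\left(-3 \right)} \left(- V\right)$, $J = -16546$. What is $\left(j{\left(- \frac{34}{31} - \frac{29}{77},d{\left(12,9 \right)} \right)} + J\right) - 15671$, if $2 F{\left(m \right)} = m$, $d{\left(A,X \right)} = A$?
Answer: $- \frac{153814509}{4774} \approx -32219.0$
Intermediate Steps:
$F{\left(m \right)} = \frac{m}{2}$
$j{\left(V,a \right)} = \frac{3 V}{2}$ ($j{\left(V,a \right)} = \frac{1}{2} \left(-3\right) \left(- V\right) = - \frac{3 \left(- V\right)}{2} = \frac{3 V}{2}$)
$\left(j{\left(- \frac{34}{31} - \frac{29}{77},d{\left(12,9 \right)} \right)} + J\right) - 15671 = \left(\frac{3 \left(- \frac{34}{31} - \frac{29}{77}\right)}{2} - 16546\right) - 15671 = \left(\frac{3}{2} \left(- \frac{3517}{2387}\right) - 16546\right) - 15671 = \left(- \frac{10551}{4774} - 16546\right) - 15671 = - \frac{79001155}{4774} - 15671 = - \frac{153814509}{4774}$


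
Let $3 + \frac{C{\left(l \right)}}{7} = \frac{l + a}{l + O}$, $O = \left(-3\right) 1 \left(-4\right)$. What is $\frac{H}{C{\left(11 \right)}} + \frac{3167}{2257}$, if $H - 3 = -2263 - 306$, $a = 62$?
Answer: $- \frac{66557475}{31598} \approx -2106.4$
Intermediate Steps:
$O = 12$ ($O = \left(-3\right) \left(-4\right) = 12$)
$H = -2566$ ($H = 3 - 2569 = -2566$)
$C{\left(l \right)} = -21 + \frac{7 \left(62 + l\right)}{12 + l}$ ($C{\left(l \right)} = -21 + 7 \frac{l + 62}{l + 12} = -21 + 7 \frac{62 + l}{12 + l} = -21 + \frac{7 \left(62 + l\right)}{12 + l}$)
$\frac{H}{C{\left(11 \right)}} + \frac{3167}{2257} = - \frac{2566}{14 \frac{1}{12 + 11} \left(13 - 11\right)} + \frac{3167}{2257} = - \frac{2566}{14 \cdot \frac{1}{23} \left(13 - 11\right)} + 3167 \cdot \frac{1}{2257} = - \frac{2566}{14 \cdot \frac{1}{23} \cdot 2} + \frac{3167}{2257} = - \frac{2566}{\frac{28}{23}} + \frac{3167}{2257} = \left(-2566\right) \frac{23}{28} + \frac{3167}{2257} = - \frac{29509}{14} + \frac{3167}{2257} = - \frac{66557475}{31598}$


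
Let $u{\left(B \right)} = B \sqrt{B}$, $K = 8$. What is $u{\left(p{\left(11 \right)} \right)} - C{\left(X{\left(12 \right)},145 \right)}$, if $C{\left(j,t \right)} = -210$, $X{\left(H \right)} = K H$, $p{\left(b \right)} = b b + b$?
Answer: $210 + 264 \sqrt{33} \approx 1726.6$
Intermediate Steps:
$p{\left(b \right)} = b + b^{2}$ ($p{\left(b \right)} = b^{2} + b = b + b^{2}$)
$X{\left(H \right)} = 8 H$
$u{\left(B \right)} = B^{\frac{3}{2}}$
$u{\left(p{\left(11 \right)} \right)} - C{\left(X{\left(12 \right)},145 \right)} = \left(11 \left(1 + 11\right)\right)^{\frac{3}{2}} - -210 = \left(11 \cdot 12\right)^{\frac{3}{2}} + 210 = 132^{\frac{3}{2}} + 210 = 264 \sqrt{33} + 210 = 210 + 264 \sqrt{33}$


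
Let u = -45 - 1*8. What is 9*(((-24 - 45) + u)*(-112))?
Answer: 122976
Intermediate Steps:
u = -53 (u = -45 - 8 = -53)
9*(((-24 - 45) + u)*(-112)) = 9*(((-24 - 45) - 53)*(-112)) = 9*((-69 - 53)*(-112)) = 9*(-122*(-112)) = 9*13664 = 122976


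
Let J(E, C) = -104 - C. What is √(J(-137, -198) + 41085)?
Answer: √41179 ≈ 202.93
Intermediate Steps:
√(J(-137, -198) + 41085) = √((-104 - 1*(-198)) + 41085) = √((-104 + 198) + 41085) = √(94 + 41085) = √41179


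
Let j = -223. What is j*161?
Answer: -35903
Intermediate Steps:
j*161 = -223*161 = -35903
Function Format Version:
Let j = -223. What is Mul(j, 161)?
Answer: -35903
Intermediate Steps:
Mul(j, 161) = Mul(-223, 161) = -35903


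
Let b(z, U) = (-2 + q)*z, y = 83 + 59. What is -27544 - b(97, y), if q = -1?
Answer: -27253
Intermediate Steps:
y = 142
b(z, U) = -3*z (b(z, U) = (-2 - 1)*z = -3*z)
-27544 - b(97, y) = -27544 - (-3)*97 = -27544 - 1*(-291) = -27544 + 291 = -27253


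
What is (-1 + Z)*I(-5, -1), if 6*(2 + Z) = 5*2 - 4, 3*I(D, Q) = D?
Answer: 10/3 ≈ 3.3333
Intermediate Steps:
I(D, Q) = D/3
Z = -1 (Z = -2 + (5*2 - 4)/6 = -2 + (10 - 4)/6 = -2 + (⅙)*6 = -2 + 1 = -1)
(-1 + Z)*I(-5, -1) = (-1 - 1)*((⅓)*(-5)) = -2*(-5/3) = 10/3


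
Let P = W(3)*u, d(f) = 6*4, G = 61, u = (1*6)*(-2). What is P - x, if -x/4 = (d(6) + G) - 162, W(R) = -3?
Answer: -272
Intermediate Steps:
u = -12 (u = 6*(-2) = -12)
d(f) = 24
P = 36 (P = -3*(-12) = 36)
x = 308 (x = -4*((24 + 61) - 162) = -4*(85 - 162) = -4*(-77) = 308)
P - x = 36 - 1*308 = 36 - 308 = -272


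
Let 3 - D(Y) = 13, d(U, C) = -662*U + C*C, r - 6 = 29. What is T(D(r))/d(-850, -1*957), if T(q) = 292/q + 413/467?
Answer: -66117/3452411915 ≈ -1.9151e-5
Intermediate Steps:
r = 35 (r = 6 + 29 = 35)
d(U, C) = C² - 662*U (d(U, C) = -662*U + C² = C² - 662*U)
D(Y) = -10 (D(Y) = 3 - 1*13 = 3 - 13 = -10)
T(q) = 413/467 + 292/q (T(q) = 292/q + 413*(1/467) = 292/q + 413/467 = 413/467 + 292/q)
T(D(r))/d(-850, -1*957) = (413/467 + 292/(-10))/((-1*957)² - 662*(-850)) = (413/467 + 292*(-⅒))/((-957)² + 562700) = (413/467 - 146/5)/(915849 + 562700) = -66117/2335/1478549 = -66117/2335*1/1478549 = -66117/3452411915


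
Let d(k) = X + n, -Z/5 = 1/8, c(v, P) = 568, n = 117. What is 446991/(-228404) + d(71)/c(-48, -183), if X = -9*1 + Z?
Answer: -458732017/259466944 ≈ -1.7680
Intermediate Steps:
Z = -5/8 ≈ -0.62500
X = -77/8 (X = -9*1 - 5/8 = -9 - 5/8 = -77/8 ≈ -9.6250)
d(k) = 859/8 (d(k) = -77/8 + 117 = 859/8)
446991/(-228404) + d(71)/c(-48, -183) = 446991/(-228404) + (859/8)/568 = 446991*(-1/228404) + (859/8)*(1/568) = -446991/228404 + 859/4544 = -458732017/259466944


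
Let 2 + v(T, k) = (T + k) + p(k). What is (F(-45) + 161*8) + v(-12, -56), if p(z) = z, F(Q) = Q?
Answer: 1117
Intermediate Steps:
v(T, k) = -2 + T + 2*k (v(T, k) = -2 + ((T + k) + k) = -2 + (T + 2*k) = -2 + T + 2*k)
(F(-45) + 161*8) + v(-12, -56) = (-45 + 161*8) + (-2 - 12 + 2*(-56)) = (-45 + 1288) + (-2 - 12 - 112) = 1243 - 126 = 1117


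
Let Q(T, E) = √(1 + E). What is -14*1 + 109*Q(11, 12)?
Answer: -14 + 109*√13 ≈ 379.00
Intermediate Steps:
-14*1 + 109*Q(11, 12) = -14*1 + 109*√(1 + 12) = -14 + 109*√13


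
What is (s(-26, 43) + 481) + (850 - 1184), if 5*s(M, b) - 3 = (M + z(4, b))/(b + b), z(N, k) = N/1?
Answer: 31723/215 ≈ 147.55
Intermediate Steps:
z(N, k) = N (z(N, k) = N*1 = N)
s(M, b) = ⅗ + (4 + M)/(10*b) (s(M, b) = ⅗ + ((M + 4)/(b + b))/5 = ⅗ + ((4 + M)/((2*b)))/5 = ⅗ + ((4 + M)*(1/(2*b)))/5 = ⅗ + ((4 + M)/(2*b))/5 = ⅗ + (4 + M)/(10*b))
(s(-26, 43) + 481) + (850 - 1184) = ((⅒)*(4 - 26 + 6*43)/43 + 481) + (850 - 1184) = ((⅒)*(1/43)*(4 - 26 + 258) + 481) - 334 = ((⅒)*(1/43)*236 + 481) - 334 = (118/215 + 481) - 334 = 103533/215 - 334 = 31723/215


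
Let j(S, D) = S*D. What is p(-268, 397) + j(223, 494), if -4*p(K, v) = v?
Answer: 440251/4 ≈ 1.1006e+5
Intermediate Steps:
p(K, v) = -v/4
j(S, D) = D*S
p(-268, 397) + j(223, 494) = -1/4*397 + 494*223 = -397/4 + 110162 = 440251/4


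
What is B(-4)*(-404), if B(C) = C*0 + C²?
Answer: -6464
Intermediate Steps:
B(C) = C² (B(C) = 0 + C² = C²)
B(-4)*(-404) = (-4)²*(-404) = 16*(-404) = -6464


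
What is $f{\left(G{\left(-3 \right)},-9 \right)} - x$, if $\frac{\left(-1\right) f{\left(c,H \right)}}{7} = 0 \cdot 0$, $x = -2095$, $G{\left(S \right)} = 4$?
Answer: $2095$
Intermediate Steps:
$f{\left(c,H \right)} = 0$ ($f{\left(c,H \right)} = - 7 \cdot 0 \cdot 0 = \left(-7\right) 0 = 0$)
$f{\left(G{\left(-3 \right)},-9 \right)} - x = 0 - -2095 = 0 + 2095 = 2095$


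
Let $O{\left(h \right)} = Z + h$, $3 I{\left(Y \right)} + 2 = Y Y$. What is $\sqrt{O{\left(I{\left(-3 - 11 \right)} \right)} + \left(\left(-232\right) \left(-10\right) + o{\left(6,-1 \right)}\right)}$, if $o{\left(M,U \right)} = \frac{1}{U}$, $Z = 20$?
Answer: $\frac{\sqrt{21633}}{3} \approx 49.027$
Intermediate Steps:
$I{\left(Y \right)} = - \frac{2}{3} + \frac{Y^{2}}{3}$ ($I{\left(Y \right)} = - \frac{2}{3} + \frac{Y Y}{3} = - \frac{2}{3} + \frac{Y^{2}}{3}$)
$O{\left(h \right)} = 20 + h$
$\sqrt{O{\left(I{\left(-3 - 11 \right)} \right)} + \left(\left(-232\right) \left(-10\right) + o{\left(6,-1 \right)}\right)} = \sqrt{\left(20 - \left(\frac{2}{3} - \frac{\left(-3 - 11\right)^{2}}{3}\right)\right) + \left(\left(-232\right) \left(-10\right) + \frac{1}{-1}\right)} = \sqrt{\left(20 - \left(\frac{2}{3} - \frac{\left(-3 - 11\right)^{2}}{3}\right)\right) + \left(2320 - 1\right)} = \sqrt{\left(20 - \left(\frac{2}{3} - \frac{\left(-14\right)^{2}}{3}\right)\right) + 2319} = \sqrt{\left(20 + \left(- \frac{2}{3} + \frac{1}{3} \cdot 196\right)\right) + 2319} = \sqrt{\left(20 + \left(- \frac{2}{3} + \frac{196}{3}\right)\right) + 2319} = \sqrt{\left(20 + \frac{194}{3}\right) + 2319} = \sqrt{\frac{254}{3} + 2319} = \sqrt{\frac{7211}{3}} = \frac{\sqrt{21633}}{3}$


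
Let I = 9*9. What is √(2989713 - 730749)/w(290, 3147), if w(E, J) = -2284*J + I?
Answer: -2*√62749/2395889 ≈ -0.00020911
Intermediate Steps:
I = 81
w(E, J) = 81 - 2284*J (w(E, J) = -2284*J + 81 = 81 - 2284*J)
√(2989713 - 730749)/w(290, 3147) = √(2989713 - 730749)/(81 - 2284*3147) = √2258964/(81 - 7187748) = (6*√62749)/(-7187667) = (6*√62749)*(-1/7187667) = -2*√62749/2395889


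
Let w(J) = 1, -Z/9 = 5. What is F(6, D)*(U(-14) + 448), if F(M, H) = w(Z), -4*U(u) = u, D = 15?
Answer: 903/2 ≈ 451.50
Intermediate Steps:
U(u) = -u/4
Z = -45 (Z = -9*5 = -45)
F(M, H) = 1
F(6, D)*(U(-14) + 448) = 1*(-¼*(-14) + 448) = 1*(7/2 + 448) = 1*(903/2) = 903/2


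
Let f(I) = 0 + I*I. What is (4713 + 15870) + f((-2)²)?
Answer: 20599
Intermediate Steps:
f(I) = I² (f(I) = 0 + I² = I²)
(4713 + 15870) + f((-2)²) = (4713 + 15870) + ((-2)²)² = 20583 + 4² = 20583 + 16 = 20599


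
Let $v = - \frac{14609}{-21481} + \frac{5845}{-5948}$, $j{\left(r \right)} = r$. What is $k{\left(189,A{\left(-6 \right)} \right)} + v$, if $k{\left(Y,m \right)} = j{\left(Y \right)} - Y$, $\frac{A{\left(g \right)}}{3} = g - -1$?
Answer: $- \frac{38662113}{127768988} \approx -0.30259$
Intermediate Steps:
$A{\left(g \right)} = 3 + 3 g$ ($A{\left(g \right)} = 3 \left(g - -1\right) = 3 \left(g + 1\right) = 3 \left(1 + g\right) = 3 + 3 g$)
$k{\left(Y,m \right)} = 0$ ($k{\left(Y,m \right)} = Y - Y = 0$)
$v = - \frac{38662113}{127768988}$ ($v = \left(-14609\right) \left(- \frac{1}{21481}\right) + 5845 \left(- \frac{1}{5948}\right) = \frac{14609}{21481} - \frac{5845}{5948} = - \frac{38662113}{127768988} \approx -0.30259$)
$k{\left(189,A{\left(-6 \right)} \right)} + v = 0 - \frac{38662113}{127768988} = - \frac{38662113}{127768988}$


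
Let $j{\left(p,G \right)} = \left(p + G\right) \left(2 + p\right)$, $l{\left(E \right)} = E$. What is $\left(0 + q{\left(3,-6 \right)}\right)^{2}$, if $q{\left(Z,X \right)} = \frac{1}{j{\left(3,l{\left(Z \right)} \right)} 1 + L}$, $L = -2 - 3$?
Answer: $\frac{1}{625} \approx 0.0016$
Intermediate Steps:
$j{\left(p,G \right)} = \left(2 + p\right) \left(G + p\right)$ ($j{\left(p,G \right)} = \left(G + p\right) \left(2 + p\right) = \left(2 + p\right) \left(G + p\right)$)
$L = -5$
$q{\left(Z,X \right)} = \frac{1}{10 + 5 Z}$ ($q{\left(Z,X \right)} = \frac{1}{\left(3^{2} + 2 Z + 2 \cdot 3 + Z 3\right) 1 - 5} = \frac{1}{\left(9 + 2 Z + 6 + 3 Z\right) 1 - 5} = \frac{1}{\left(15 + 5 Z\right) 1 - 5} = \frac{1}{\left(15 + 5 Z\right) - 5} = \frac{1}{10 + 5 Z}$)
$\left(0 + q{\left(3,-6 \right)}\right)^{2} = \left(0 + \frac{1}{5 \left(2 + 3\right)}\right)^{2} = \left(0 + \frac{1}{5 \cdot 5}\right)^{2} = \left(0 + \frac{1}{5} \cdot \frac{1}{5}\right)^{2} = \left(0 + \frac{1}{25}\right)^{2} = \left(\frac{1}{25}\right)^{2} = \frac{1}{625}$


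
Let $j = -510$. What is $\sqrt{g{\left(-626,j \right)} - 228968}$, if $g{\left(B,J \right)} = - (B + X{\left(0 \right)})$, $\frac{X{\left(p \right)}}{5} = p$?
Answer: $i \sqrt{228342} \approx 477.85 i$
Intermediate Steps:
$X{\left(p \right)} = 5 p$
$g{\left(B,J \right)} = - B$ ($g{\left(B,J \right)} = - (B + 5 \cdot 0) = - (B + 0) = - B$)
$\sqrt{g{\left(-626,j \right)} - 228968} = \sqrt{\left(-1\right) \left(-626\right) - 228968} = \sqrt{626 - 228968} = \sqrt{-228342} = i \sqrt{228342}$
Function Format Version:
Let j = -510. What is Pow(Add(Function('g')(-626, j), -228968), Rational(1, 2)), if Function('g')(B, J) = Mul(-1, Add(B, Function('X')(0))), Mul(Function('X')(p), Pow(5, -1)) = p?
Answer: Mul(I, Pow(228342, Rational(1, 2))) ≈ Mul(477.85, I)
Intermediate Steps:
Function('X')(p) = Mul(5, p)
Function('g')(B, J) = Mul(-1, B) (Function('g')(B, J) = Mul(-1, Add(B, Mul(5, 0))) = Mul(-1, Add(B, 0)) = Mul(-1, B))
Pow(Add(Function('g')(-626, j), -228968), Rational(1, 2)) = Pow(Add(Mul(-1, -626), -228968), Rational(1, 2)) = Pow(Add(626, -228968), Rational(1, 2)) = Pow(-228342, Rational(1, 2)) = Mul(I, Pow(228342, Rational(1, 2)))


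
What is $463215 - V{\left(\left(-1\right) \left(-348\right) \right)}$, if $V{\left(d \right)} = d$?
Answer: $462867$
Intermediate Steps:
$463215 - V{\left(\left(-1\right) \left(-348\right) \right)} = 463215 - \left(-1\right) \left(-348\right) = 463215 - 348 = 462867$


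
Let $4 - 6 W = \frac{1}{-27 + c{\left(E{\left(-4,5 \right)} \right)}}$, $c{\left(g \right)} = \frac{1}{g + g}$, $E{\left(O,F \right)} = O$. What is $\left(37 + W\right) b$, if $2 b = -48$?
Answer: $- \frac{196200}{217} \approx -904.15$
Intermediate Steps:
$b = -24$ ($b = \frac{1}{2} \left(-48\right) = -24$)
$c{\left(g \right)} = \frac{1}{2 g}$
$W = \frac{146}{217}$ ($W = \frac{2}{3} - \frac{1}{6 \left(-27 + \frac{1}{2 \left(-4\right)}\right)} = \frac{2}{3} - \frac{1}{6 \left(-27 + \frac{1}{2} \left(- \frac{1}{4}\right)\right)} = \frac{2}{3} - \frac{1}{6 \left(-27 - \frac{1}{8}\right)} = \frac{2}{3} - \frac{1}{6 \left(- \frac{217}{8}\right)} = \frac{2}{3} - - \frac{4}{651} = \frac{2}{3} + \frac{4}{651} = \frac{146}{217} \approx 0.67281$)
$\left(37 + W\right) b = \left(37 + \frac{146}{217}\right) \left(-24\right) = \frac{8175}{217} \left(-24\right) = - \frac{196200}{217}$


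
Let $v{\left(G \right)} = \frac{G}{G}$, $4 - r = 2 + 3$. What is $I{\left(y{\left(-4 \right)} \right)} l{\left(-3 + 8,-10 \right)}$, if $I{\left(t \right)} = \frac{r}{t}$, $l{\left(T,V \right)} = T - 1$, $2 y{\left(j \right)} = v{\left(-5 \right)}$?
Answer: $-8$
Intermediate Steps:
$r = -1$ ($r = 4 - \left(2 + 3\right) = 4 - 5 = -1$)
$v{\left(G \right)} = 1$
$y{\left(j \right)} = \frac{1}{2}$ ($y{\left(j \right)} = \frac{1}{2} \cdot 1 = \frac{1}{2}$)
$l{\left(T,V \right)} = -1 + T$
$I{\left(t \right)} = - \frac{1}{t}$
$I{\left(y{\left(-4 \right)} \right)} l{\left(-3 + 8,-10 \right)} = - \frac{1}{\frac{1}{2}} \left(-1 + \left(-3 + 8\right)\right) = \left(-1\right) 2 \left(-1 + 5\right) = \left(-2\right) 4 = -8$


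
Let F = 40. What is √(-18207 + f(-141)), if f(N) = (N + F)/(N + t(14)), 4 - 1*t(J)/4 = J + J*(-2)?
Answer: I*√86676558/69 ≈ 134.93*I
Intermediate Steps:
t(J) = 16 + 4*J (t(J) = 16 - 4*(J + J*(-2)) = 16 - 4*(J - 2*J) = 16 - (-4)*J = 16 + 4*J)
f(N) = (40 + N)/(72 + N) (f(N) = (N + 40)/(N + (16 + 4*14)) = (40 + N)/(N + (16 + 56)) = (40 + N)/(N + 72) = (40 + N)/(72 + N))
√(-18207 + f(-141)) = √(-18207 + (40 - 141)/(72 - 141)) = √(-18207 - 101/(-69)) = √(-18207 - 1/69*(-101)) = √(-18207 + 101/69) = √(-1256182/69) = I*√86676558/69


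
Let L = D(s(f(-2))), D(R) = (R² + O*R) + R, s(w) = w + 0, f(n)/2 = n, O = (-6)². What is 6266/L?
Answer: -3133/66 ≈ -47.470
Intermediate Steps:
O = 36
f(n) = 2*n
s(w) = w
D(R) = R² + 37*R (D(R) = (R² + 36*R) + R = R² + 37*R)
L = -132 (L = (2*(-2))*(37 + 2*(-2)) = -4*(37 - 4) = -4*33 = -132)
6266/L = 6266/(-132) = 6266*(-1/132) = -3133/66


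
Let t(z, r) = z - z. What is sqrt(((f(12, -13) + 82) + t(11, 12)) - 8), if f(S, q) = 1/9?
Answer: sqrt(667)/3 ≈ 8.6088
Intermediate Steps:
t(z, r) = 0
f(S, q) = 1/9
sqrt(((f(12, -13) + 82) + t(11, 12)) - 8) = sqrt(((1/9 + 82) + 0) - 8) = sqrt((739/9 + 0) - 8) = sqrt(739/9 - 8) = sqrt(667/9) = sqrt(667)/3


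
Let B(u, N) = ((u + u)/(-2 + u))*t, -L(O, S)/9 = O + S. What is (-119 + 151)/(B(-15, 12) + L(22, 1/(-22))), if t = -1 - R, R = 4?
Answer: -11968/77199 ≈ -0.15503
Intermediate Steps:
t = -5 (t = -1 - 1*4 = -1 - 4 = -5)
L(O, S) = -9*O - 9*S (L(O, S) = -9*(O + S) = -9*O - 9*S)
B(u, N) = -10*u/(-2 + u) (B(u, N) = ((u + u)/(-2 + u))*(-5) = ((2*u)/(-2 + u))*(-5) = (2*u/(-2 + u))*(-5) = -10*u/(-2 + u))
(-119 + 151)/(B(-15, 12) + L(22, 1/(-22))) = (-119 + 151)/(-10*(-15)/(-2 - 15) + (-9*22 - 9/(-22))) = 32/(-10*(-15)/(-17) + (-198 - 9*(-1/22))) = 32/(-10*(-15)*(-1/17) + (-198 + 9/22)) = 32/(-150/17 - 4347/22) = 32/(-77199/374) = 32*(-374/77199) = -11968/77199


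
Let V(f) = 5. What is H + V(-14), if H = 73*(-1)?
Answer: -68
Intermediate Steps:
H = -73
H + V(-14) = -73 + 5 = -68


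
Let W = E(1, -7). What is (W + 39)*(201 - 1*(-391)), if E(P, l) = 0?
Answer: 23088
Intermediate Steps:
W = 0
(W + 39)*(201 - 1*(-391)) = (0 + 39)*(201 - 1*(-391)) = 39*(201 + 391) = 39*592 = 23088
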